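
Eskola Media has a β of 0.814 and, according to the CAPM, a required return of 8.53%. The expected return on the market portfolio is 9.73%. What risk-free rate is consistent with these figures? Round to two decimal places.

E(R) = R_f + β(E(R_m) − R_f) = R_f(1 − β) + β·E(R_m)
8.53% = R_f × (1 − 0.814) + 0.814 × 9.73%
8.53% = R_f × 0.186 + 7.92022%
R_f = (8.53% − 7.92022%) / 0.186 = 3.28%

3.28%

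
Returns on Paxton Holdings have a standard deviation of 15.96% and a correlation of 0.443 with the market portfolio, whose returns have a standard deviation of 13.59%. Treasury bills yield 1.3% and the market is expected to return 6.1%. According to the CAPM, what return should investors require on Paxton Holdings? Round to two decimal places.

β = ρ × σ_i / σ_m = 0.443 × 15.96% / 13.59% = 0.5203
MRP = 6.1% − 1.3% = 4.80%
E(R) = 1.3% + 0.5203 × 4.8% = 3.80%

3.80%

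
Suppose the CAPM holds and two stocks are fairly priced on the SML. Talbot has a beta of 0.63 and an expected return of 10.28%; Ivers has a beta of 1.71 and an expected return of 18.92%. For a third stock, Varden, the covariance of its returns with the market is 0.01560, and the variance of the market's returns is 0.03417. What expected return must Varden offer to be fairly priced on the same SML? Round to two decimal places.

MRP = (18.92% − 10.28%) / (1.71 − 0.63) = 8.0000%
R_f = 10.28% − 0.63 × 8.0000% = 5.2400%
β_Varden = Cov / Var(R_m) = 0.01560 / 0.03417 = 0.4565
E(R_Varden) = R_f + β × MRP = 5.2400% + 0.4565 × 8.0000% = 8.89%

8.89%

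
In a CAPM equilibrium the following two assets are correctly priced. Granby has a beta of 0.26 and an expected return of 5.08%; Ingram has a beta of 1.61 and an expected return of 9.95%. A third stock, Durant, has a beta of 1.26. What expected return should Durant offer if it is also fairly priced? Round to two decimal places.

8.69%

MRP (SML slope) = (9.95% − 5.08%) / (1.61 − 0.26) = 4.87% / 1.35 = 3.6074%
R_f (intercept) = 5.08% − 0.26 × 3.6074% = 4.1421%
E(R_Durant) = R_f + β × MRP = 4.1421% + 1.26 × 3.6074% = 8.69%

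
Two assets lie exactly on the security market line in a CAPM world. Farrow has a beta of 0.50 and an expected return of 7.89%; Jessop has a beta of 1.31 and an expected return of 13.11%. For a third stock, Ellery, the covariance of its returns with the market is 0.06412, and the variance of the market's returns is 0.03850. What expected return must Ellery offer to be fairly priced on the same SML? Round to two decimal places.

MRP = (13.11% − 7.89%) / (1.31 − 0.50) = 6.4444%
R_f = 7.89% − 0.50 × 6.4444% = 4.6678%
β_Ellery = Cov / Var(R_m) = 0.06412 / 0.03850 = 1.6655
E(R_Ellery) = R_f + β × MRP = 4.6678% + 1.6655 × 6.4444% = 15.40%

15.40%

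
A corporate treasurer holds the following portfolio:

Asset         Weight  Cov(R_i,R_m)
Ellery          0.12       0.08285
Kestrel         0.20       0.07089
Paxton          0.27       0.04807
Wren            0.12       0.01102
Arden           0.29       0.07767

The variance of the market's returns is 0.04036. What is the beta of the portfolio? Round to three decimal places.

1.510

β_Ellery = 0.08285 / 0.04036 = 2.0528
β_Kestrel = 0.07089 / 0.04036 = 1.7564
β_Paxton = 0.04807 / 0.04036 = 1.1910
β_Wren = 0.01102 / 0.04036 = 0.2730
β_Arden = 0.07767 / 0.04036 = 1.9244
β_P = Σ w_i β_i = 0.12×2.0528 + 0.20×1.7564 + 0.27×1.1910 + 0.12×0.2730 + 0.29×1.9244 = 1.5100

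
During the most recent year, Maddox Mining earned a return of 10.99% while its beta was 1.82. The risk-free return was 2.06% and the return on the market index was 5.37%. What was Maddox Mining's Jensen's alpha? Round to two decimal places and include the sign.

+2.91%

Market excess return = 5.37% − 2.06% = 3.31%
CAPM benchmark = R_f + β(R_m − R_f) = 2.06% + 1.82 × 3.31% = 8.0842%
α = actual − benchmark = 10.99% − 8.0842% = +2.91%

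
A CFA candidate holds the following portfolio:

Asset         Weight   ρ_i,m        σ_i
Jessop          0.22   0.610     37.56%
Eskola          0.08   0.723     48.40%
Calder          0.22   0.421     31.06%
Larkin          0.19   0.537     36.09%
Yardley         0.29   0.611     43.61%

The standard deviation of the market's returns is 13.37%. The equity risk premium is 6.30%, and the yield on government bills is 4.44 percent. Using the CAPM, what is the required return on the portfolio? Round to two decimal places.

14.87%

β_Jessop = 0.610 × 37.56% / 13.37% = 1.7137
β_Eskola = 0.723 × 48.40% / 13.37% = 2.6173
β_Calder = 0.421 × 31.06% / 13.37% = 0.9780
β_Larkin = 0.537 × 36.09% / 13.37% = 1.4495
β_Yardley = 0.611 × 43.61% / 13.37% = 1.9929
β_P = Σ w_i β_i = 0.22×1.7137 + 0.08×2.6173 + 0.22×0.9780 + 0.19×1.4495 + 0.29×1.9929 = 1.6549
E(R_P) = R_f + β_P × MRP = 4.44% + 1.6549 × 6.30% = 14.87%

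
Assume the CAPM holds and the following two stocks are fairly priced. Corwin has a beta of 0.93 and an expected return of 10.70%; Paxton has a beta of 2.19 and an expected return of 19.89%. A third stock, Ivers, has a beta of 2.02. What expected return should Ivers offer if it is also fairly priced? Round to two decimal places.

18.65%

MRP (SML slope) = (19.89% − 10.70%) / (2.19 − 0.93) = 9.19% / 1.26 = 7.2937%
R_f (intercept) = 10.70% − 0.93 × 7.2937% = 3.9169%
E(R_Ivers) = R_f + β × MRP = 3.9169% + 2.02 × 7.2937% = 18.65%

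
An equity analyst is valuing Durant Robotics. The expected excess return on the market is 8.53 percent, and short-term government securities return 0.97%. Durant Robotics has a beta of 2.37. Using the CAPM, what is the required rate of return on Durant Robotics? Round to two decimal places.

21.19%

E(R) = R_f + β × MRP = 0.97% + 2.37 × 8.53% = 21.19%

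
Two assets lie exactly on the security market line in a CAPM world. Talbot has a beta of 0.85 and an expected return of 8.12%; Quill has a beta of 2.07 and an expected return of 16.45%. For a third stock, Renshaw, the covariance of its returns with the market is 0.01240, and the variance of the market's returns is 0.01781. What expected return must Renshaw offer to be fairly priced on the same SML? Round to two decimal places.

MRP = (16.45% − 8.12%) / (2.07 − 0.85) = 6.8279%
R_f = 8.12% − 0.85 × 6.8279% = 2.3163%
β_Renshaw = Cov / Var(R_m) = 0.01240 / 0.01781 = 0.6962
E(R_Renshaw) = R_f + β × MRP = 2.3163% + 0.6962 × 6.8279% = 7.07%

7.07%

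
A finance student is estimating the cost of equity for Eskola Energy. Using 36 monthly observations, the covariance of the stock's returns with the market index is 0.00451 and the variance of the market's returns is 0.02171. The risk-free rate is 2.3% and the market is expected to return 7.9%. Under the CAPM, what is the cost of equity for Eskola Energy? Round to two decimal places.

3.46%

β = Cov(R_i, R_m) / Var(R_m) = 0.00451 / 0.02171 = 0.2077
MRP = 7.9% − 2.3% = 5.60%
E(R) = R_f + β × MRP = 2.3% + 0.2077 × 5.6% = 3.46%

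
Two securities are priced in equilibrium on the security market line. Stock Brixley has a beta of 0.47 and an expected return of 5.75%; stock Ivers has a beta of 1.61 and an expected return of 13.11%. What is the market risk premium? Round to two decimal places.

Both satisfy E(R) = R_f + β·MRP, so the slope of the SML is
MRP = (13.11% − 5.75%) / (1.61 − 0.47) = 7.36% / 1.14 = 6.4561%

6.46%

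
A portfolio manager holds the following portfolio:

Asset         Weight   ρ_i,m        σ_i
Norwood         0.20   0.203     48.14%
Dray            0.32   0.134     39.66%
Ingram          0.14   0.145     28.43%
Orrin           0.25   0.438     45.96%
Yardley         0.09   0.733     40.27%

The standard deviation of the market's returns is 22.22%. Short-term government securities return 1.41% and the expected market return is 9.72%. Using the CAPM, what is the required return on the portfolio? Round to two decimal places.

5.87%

β_Norwood = 0.203 × 48.14% / 22.22% = 0.4398
β_Dray = 0.134 × 39.66% / 22.22% = 0.2392
β_Ingram = 0.145 × 28.43% / 22.22% = 0.1855
β_Orrin = 0.438 × 45.96% / 22.22% = 0.9060
β_Yardley = 0.733 × 40.27% / 22.22% = 1.3284
β_P = Σ w_i β_i = 0.20×0.4398 + 0.32×0.2392 + 0.14×0.1855 + 0.25×0.9060 + 0.09×1.3284 = 0.5365
MRP = 9.72% − 1.41% = 8.31%
E(R_P) = R_f + β_P × MRP = 1.41% + 0.5365 × 8.31% = 5.87%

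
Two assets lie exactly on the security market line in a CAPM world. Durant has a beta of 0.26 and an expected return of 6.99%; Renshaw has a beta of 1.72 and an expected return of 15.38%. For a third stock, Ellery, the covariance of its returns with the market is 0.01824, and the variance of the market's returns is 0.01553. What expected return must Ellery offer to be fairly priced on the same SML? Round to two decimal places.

MRP = (15.38% − 6.99%) / (1.72 − 0.26) = 5.7466%
R_f = 6.99% − 0.26 × 5.7466% = 5.4959%
β_Ellery = Cov / Var(R_m) = 0.01824 / 0.01553 = 1.1745
E(R_Ellery) = R_f + β × MRP = 5.4959% + 1.1745 × 5.7466% = 12.25%

12.25%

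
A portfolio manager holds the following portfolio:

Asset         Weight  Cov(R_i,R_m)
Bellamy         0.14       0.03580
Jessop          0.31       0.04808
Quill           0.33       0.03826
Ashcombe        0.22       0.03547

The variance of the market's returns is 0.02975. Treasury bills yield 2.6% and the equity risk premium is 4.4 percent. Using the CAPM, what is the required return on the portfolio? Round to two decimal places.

8.57%

β_Bellamy = 0.03580 / 0.02975 = 1.2034
β_Jessop = 0.04808 / 0.02975 = 1.6161
β_Quill = 0.03826 / 0.02975 = 1.2861
β_Ashcombe = 0.03547 / 0.02975 = 1.1923
β_P = Σ w_i β_i = 0.14×1.2034 + 0.31×1.6161 + 0.33×1.2861 + 0.22×1.1923 = 1.3562
E(R_P) = R_f + β_P × MRP = 2.6% + 1.3562 × 4.4% = 8.57%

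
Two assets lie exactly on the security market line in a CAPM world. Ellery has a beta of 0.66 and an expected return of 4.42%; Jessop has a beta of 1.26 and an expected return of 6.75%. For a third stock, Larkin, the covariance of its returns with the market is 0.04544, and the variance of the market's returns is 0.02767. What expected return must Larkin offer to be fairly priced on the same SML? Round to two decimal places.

8.23%

MRP = (6.75% − 4.42%) / (1.26 − 0.66) = 3.8833%
R_f = 4.42% − 0.66 × 3.8833% = 1.8570%
β_Larkin = Cov / Var(R_m) = 0.04544 / 0.02767 = 1.6422
E(R_Larkin) = R_f + β × MRP = 1.8570% + 1.6422 × 3.8833% = 8.23%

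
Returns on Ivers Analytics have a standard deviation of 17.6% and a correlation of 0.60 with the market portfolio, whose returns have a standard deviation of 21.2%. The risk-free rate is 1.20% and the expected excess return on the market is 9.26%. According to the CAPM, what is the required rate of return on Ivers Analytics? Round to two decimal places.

5.81%

β = ρ × σ_i / σ_m = 0.60 × 17.6% / 21.2% = 0.4981
E(R) = 1.20% + 0.4981 × 9.26% = 5.81%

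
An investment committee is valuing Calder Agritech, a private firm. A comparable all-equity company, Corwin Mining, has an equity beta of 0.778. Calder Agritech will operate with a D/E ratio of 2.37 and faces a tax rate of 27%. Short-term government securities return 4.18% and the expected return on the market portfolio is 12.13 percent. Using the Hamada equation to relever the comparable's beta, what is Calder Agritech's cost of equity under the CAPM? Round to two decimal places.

21.07%

β_L = β_U × [1 + (1 − t)(D/E)] = 0.778 × [1 + (1 − 0.27) × 2.37]
    = 0.778 × [1 + 0.73 × 2.37] = 0.778 × 2.7301 = 2.1240
MRP = 12.13% − 4.18% = 7.95%
E(R) = R_f + β_L × MRP = 4.18% + 2.1240 × 7.95% = 21.07%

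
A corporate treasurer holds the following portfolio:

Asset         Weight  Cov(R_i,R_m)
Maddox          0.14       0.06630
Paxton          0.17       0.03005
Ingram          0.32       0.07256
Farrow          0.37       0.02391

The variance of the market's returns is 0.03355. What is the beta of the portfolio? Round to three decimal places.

β_Maddox = 0.06630 / 0.03355 = 1.9762
β_Paxton = 0.03005 / 0.03355 = 0.8957
β_Ingram = 0.07256 / 0.03355 = 2.1627
β_Farrow = 0.02391 / 0.03355 = 0.7127
β_P = Σ w_i β_i = 0.14×1.9762 + 0.17×0.8957 + 0.32×2.1627 + 0.37×0.7127 = 1.3847

1.385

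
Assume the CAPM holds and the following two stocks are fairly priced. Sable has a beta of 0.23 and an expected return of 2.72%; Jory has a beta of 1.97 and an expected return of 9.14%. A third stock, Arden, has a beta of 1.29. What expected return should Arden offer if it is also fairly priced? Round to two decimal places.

MRP (SML slope) = (9.14% − 2.72%) / (1.97 − 0.23) = 6.42% / 1.74 = 3.6897%
R_f (intercept) = 2.72% − 0.23 × 3.6897% = 1.8714%
E(R_Arden) = R_f + β × MRP = 1.8714% + 1.29 × 3.6897% = 6.63%

6.63%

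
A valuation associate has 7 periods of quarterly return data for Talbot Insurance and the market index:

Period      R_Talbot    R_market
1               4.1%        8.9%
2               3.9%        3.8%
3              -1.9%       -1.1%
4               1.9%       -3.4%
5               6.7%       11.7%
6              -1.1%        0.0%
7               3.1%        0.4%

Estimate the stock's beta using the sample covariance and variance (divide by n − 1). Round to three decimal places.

Mean R_i = (4.1 + 3.9 − 1.9 + 1.9 + 6.7 − 1.1 + 3.1) / 7 = 2.3857%
Mean R_m = (8.9 + 3.8 − 1.1 − 3.4 + 11.7 + 0.0 + 0.4) / 7 = 2.9000%
Σ(R_i − R̄_i)(R_m − R̄_m) = 78.1400  ⇒  Cov = 78.1400 / 6 = 13.0233
Σ(R_m − R̄_m)² = 184.6000  ⇒  Var(R_m) = 184.6000 / 6 = 30.7667
β = Cov / Var(R_m) = 13.0233 / 30.7667 = 0.4233

0.423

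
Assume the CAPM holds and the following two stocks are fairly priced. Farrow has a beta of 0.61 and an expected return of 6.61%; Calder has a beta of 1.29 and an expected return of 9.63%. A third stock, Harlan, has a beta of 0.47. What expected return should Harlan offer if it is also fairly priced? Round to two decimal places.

5.99%

MRP (SML slope) = (9.63% − 6.61%) / (1.29 − 0.61) = 3.02% / 0.68 = 4.4412%
R_f (intercept) = 6.61% − 0.61 × 4.4412% = 3.9009%
E(R_Harlan) = R_f + β × MRP = 3.9009% + 0.47 × 4.4412% = 5.99%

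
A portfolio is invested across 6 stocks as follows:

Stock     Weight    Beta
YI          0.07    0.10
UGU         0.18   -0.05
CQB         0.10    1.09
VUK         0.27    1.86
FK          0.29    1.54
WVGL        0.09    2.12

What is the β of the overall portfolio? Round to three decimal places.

β_P = Σ w_i β_i = 0.07×0.10 + 0.18×-0.05 + 0.10×1.09 + 0.27×1.86 + 0.29×1.54 + 0.09×2.12 = 1.2466

1.247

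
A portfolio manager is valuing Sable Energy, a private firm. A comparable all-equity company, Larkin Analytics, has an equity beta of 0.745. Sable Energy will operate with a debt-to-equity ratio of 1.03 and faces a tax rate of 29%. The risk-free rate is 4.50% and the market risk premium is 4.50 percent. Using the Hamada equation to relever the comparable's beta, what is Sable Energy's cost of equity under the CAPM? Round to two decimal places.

β_L = β_U × [1 + (1 − t)(D/E)] = 0.745 × [1 + (1 − 0.29) × 1.03]
    = 0.745 × [1 + 0.71 × 1.03] = 0.745 × 1.7313 = 1.2898
E(R) = R_f + β_L × MRP = 4.50% + 1.2898 × 4.50% = 10.30%

10.30%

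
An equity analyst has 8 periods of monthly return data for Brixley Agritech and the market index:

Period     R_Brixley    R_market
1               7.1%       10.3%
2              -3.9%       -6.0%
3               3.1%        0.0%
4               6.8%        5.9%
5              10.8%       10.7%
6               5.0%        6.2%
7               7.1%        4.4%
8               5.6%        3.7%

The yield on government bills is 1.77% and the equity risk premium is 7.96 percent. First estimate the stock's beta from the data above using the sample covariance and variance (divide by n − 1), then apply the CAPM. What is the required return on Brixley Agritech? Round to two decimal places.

7.59%

Mean R_i = (7.1 − 3.9 + 3.1 + 6.8 + 10.8 + 5.0 + 7.1 + 5.6) / 8 = 5.2000%
Mean R_m = (10.3 − 6.0 + 0.0 + 5.9 + 10.7 + 6.2 + 4.4 + 3.7) / 8 = 4.4000%
Σ(R_i − R̄_i)(R_m − R̄_m) = 152.1300  ⇒  Cov = 152.1300 / 7 = 21.7329
Σ(R_m − R̄_m)² = 208.0000  ⇒  Var(R_m) = 208.0000 / 7 = 29.7143
β = Cov / Var(R_m) = 21.7329 / 29.7143 = 0.7314
E(R) = R_f + β × MRP = 1.77% + 0.7314 × 7.96% = 7.59%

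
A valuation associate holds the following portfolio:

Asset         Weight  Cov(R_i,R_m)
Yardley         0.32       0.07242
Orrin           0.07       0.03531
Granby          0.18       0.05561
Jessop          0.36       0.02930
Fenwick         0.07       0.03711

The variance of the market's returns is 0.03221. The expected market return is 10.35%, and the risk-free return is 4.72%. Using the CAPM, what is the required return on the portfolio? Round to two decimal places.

β_Yardley = 0.07242 / 0.03221 = 2.2484
β_Orrin = 0.03531 / 0.03221 = 1.0962
β_Granby = 0.05561 / 0.03221 = 1.7265
β_Jessop = 0.02930 / 0.03221 = 0.9097
β_Fenwick = 0.03711 / 0.03221 = 1.1521
β_P = Σ w_i β_i = 0.32×2.2484 + 0.07×1.0962 + 0.18×1.7265 + 0.36×0.9097 + 0.07×1.1521 = 1.5151
MRP = 10.35% − 4.72% = 5.63%
E(R_P) = R_f + β_P × MRP = 4.72% + 1.5151 × 5.63% = 13.25%

13.25%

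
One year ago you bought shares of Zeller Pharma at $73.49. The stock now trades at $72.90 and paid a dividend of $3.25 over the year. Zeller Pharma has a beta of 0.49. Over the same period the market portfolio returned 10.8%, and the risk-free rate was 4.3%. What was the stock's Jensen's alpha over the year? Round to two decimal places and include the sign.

-3.87%

Realised HPR = (P1 + D1 − P0) / P0 = (72.90 + 3.25 − 73.49) / 73.49 = 2.66 / 73.49 = 3.6195%
MRP = 10.8% − 4.3% = 6.50%
CAPM required = R_f + β·MRP = 4.3% + 0.49 × 6.5% = 7.4850%
α = realised − required = 3.6195% − 7.4850% = -3.87%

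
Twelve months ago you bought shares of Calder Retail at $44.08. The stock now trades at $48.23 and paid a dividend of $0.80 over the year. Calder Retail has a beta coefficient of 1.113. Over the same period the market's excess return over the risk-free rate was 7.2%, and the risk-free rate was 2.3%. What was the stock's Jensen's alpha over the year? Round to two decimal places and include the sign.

+0.92%

Realised HPR = (P1 + D1 − P0) / P0 = (48.23 + 0.80 − 44.08) / 44.08 = 4.95 / 44.08 = 11.2296%
CAPM required = R_f + β·MRP = 2.3% + 1.113 × 7.2% = 10.3136%
α = realised − required = 11.2296% − 10.3136% = +0.92%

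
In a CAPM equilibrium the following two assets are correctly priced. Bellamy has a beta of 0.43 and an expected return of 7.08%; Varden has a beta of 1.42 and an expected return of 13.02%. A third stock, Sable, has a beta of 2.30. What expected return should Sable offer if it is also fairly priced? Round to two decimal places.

MRP (SML slope) = (13.02% − 7.08%) / (1.42 − 0.43) = 5.94% / 0.99 = 6.0000%
R_f (intercept) = 7.08% − 0.43 × 6.0000% = 4.5000%
E(R_Sable) = R_f + β × MRP = 4.5000% + 2.30 × 6.0000% = 18.30%

18.30%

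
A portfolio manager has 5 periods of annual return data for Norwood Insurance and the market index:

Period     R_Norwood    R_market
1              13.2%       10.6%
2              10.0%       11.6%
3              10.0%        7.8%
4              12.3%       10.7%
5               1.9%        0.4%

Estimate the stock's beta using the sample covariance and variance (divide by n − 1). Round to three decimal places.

0.907

Mean R_i = (13.2 + 10.0 + 10.0 + 12.3 + 1.9) / 5 = 9.4800%
Mean R_m = (10.6 + 11.6 + 7.8 + 10.7 + 0.4) / 5 = 8.2200%
Σ(R_i − R̄_i)(R_m − R̄_m) = 76.6620  ⇒  Cov = 76.6620 / 4 = 19.1655
Σ(R_m − R̄_m)² = 84.5680  ⇒  Var(R_m) = 84.5680 / 4 = 21.1420
β = Cov / Var(R_m) = 19.1655 / 21.1420 = 0.9065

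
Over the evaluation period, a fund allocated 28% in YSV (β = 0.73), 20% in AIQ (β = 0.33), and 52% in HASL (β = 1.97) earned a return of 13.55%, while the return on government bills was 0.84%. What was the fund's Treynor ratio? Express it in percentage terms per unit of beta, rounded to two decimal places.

9.82%

β_P = 0.28×0.73 + 0.20×0.33 + 0.52×1.97 = 1.2948
Treynor = (R_P − R_f) / β_P = (13.55% − 0.84%) / 1.2948 = 12.71% / 1.2948 = 9.82%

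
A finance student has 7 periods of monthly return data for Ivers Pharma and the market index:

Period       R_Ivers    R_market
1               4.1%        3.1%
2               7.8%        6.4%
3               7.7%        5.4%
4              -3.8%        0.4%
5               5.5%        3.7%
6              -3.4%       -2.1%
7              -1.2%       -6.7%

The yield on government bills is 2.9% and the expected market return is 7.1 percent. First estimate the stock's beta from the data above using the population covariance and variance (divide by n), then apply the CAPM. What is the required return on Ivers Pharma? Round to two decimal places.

Mean R_i = (4.1 + 7.8 + 7.7 − 3.8 + 5.5 − 3.4 − 1.2) / 7 = 2.3857%
Mean R_m = (3.1 + 6.4 + 5.4 + 0.4 + 3.7 − 2.1 − 6.7) / 7 = 1.4571%
Σ(R_i − R̄_i)(R_m − R̄_m) = 113.8857  ⇒  Cov = 113.8857 / 7 = 16.2694
Σ(R_m − R̄_m)² = 128.0171  ⇒  Var(R_m) = 128.0171 / 7 = 18.2882
β = Cov / Var(R_m) = 16.2694 / 18.2882 = 0.8896
MRP = 7.1% − 2.9% = 4.20%
E(R) = R_f + β × MRP = 2.9% + 0.8896 × 4.2% = 6.64%

6.64%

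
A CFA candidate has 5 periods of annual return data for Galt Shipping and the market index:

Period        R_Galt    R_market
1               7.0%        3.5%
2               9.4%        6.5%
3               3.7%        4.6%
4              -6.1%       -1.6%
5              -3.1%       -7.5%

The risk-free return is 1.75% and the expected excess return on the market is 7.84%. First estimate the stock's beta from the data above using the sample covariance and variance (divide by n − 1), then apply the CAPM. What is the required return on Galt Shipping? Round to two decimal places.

Mean R_i = (7.0 + 9.4 + 3.7 − 6.1 − 3.1) / 5 = 2.1800%
Mean R_m = (3.5 + 6.5 + 4.6 − 1.6 − 7.5) / 5 = 1.1000%
Σ(R_i − R̄_i)(R_m − R̄_m) = 123.6400  ⇒  Cov = 123.6400 / 4 = 30.9100
Σ(R_m − R̄_m)² = 128.4200  ⇒  Var(R_m) = 128.4200 / 4 = 32.1050
β = Cov / Var(R_m) = 30.9100 / 32.1050 = 0.9628
E(R) = R_f + β × MRP = 1.75% + 0.9628 × 7.84% = 9.30%

9.30%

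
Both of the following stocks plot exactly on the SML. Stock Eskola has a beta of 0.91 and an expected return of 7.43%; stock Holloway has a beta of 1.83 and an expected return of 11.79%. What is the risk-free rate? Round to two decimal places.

Both satisfy E(R) = R_f + β·MRP, so the slope of the SML is
MRP = (11.79% − 7.43%) / (1.83 − 0.91) = 4.36% / 0.92 = 4.7391%
R_f = E(R_Eskola) − β_Eskola·MRP = 7.43% − 0.91 × 4.7391% = 3.1174%

3.12%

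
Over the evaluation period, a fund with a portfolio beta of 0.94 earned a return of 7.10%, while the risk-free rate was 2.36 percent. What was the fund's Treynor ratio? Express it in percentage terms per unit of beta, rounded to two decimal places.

Treynor = (R_P − R_f) / β_P = (7.10% − 2.36%) / 0.9400 = 4.74% / 0.9400 = 5.04%

5.04%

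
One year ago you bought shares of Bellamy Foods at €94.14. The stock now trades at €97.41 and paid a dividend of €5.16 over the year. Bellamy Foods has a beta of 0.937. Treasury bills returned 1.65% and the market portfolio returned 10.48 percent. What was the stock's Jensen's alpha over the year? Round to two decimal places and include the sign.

Realised HPR = (P1 + D1 − P0) / P0 = (97.41 + 5.16 − 94.14) / 94.14 = 8.43 / 94.14 = 8.9547%
MRP = 10.48% − 1.65% = 8.83%
CAPM required = R_f + β·MRP = 1.65% + 0.937 × 8.83% = 9.92371%
α = realised − required = 8.9547% − 9.92371% = -0.97%

-0.97%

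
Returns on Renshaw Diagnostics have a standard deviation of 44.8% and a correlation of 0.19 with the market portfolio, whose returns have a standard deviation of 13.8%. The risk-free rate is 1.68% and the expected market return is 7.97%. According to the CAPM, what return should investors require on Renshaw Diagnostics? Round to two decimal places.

β = ρ × σ_i / σ_m = 0.19 × 44.8% / 13.8% = 0.6168
MRP = 7.97% − 1.68% = 6.29%
E(R) = 1.68% + 0.6168 × 6.29% = 5.56%

5.56%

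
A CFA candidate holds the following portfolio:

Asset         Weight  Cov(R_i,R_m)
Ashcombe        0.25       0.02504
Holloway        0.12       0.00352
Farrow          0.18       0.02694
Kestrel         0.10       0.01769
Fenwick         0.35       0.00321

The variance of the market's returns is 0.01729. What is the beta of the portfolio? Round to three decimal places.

0.834

β_Ashcombe = 0.02504 / 0.01729 = 1.4482
β_Holloway = 0.00352 / 0.01729 = 0.2036
β_Farrow = 0.02694 / 0.01729 = 1.5581
β_Kestrel = 0.01769 / 0.01729 = 1.0231
β_Fenwick = 0.00321 / 0.01729 = 0.1857
β_P = Σ w_i β_i = 0.25×1.4482 + 0.12×0.2036 + 0.18×1.5581 + 0.10×1.0231 + 0.35×0.1857 = 0.8342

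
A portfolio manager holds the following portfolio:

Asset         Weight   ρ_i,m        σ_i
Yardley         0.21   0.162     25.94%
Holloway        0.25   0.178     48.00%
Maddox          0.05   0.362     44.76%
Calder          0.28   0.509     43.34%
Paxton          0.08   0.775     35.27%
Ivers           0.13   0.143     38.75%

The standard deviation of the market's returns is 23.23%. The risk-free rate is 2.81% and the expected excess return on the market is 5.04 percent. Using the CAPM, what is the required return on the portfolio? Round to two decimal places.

β_Yardley = 0.162 × 25.94% / 23.23% = 0.1809
β_Holloway = 0.178 × 48.00% / 23.23% = 0.3678
β_Maddox = 0.362 × 44.76% / 23.23% = 0.6975
β_Calder = 0.509 × 43.34% / 23.23% = 0.9496
β_Paxton = 0.775 × 35.27% / 23.23% = 1.1767
β_Ivers = 0.143 × 38.75% / 23.23% = 0.2385
β_P = Σ w_i β_i = 0.21×0.1809 + 0.25×0.3678 + 0.05×0.6975 + 0.28×0.9496 + 0.08×1.1767 + 0.13×0.2385 = 0.5558
E(R_P) = R_f + β_P × MRP = 2.81% + 0.5558 × 5.04% = 5.61%

5.61%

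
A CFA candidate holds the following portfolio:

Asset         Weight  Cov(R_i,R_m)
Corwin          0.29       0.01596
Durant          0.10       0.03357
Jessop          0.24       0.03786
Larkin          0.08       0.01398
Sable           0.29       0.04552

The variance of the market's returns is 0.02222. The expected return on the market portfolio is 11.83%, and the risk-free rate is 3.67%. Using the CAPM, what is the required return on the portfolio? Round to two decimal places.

β_Corwin = 0.01596 / 0.02222 = 0.7183
β_Durant = 0.03357 / 0.02222 = 1.5108
β_Jessop = 0.03786 / 0.02222 = 1.7039
β_Larkin = 0.01398 / 0.02222 = 0.6292
β_Sable = 0.04552 / 0.02222 = 2.0486
β_P = Σ w_i β_i = 0.29×0.7183 + 0.10×1.5108 + 0.24×1.7039 + 0.08×0.6292 + 0.29×2.0486 = 1.4128
MRP = 11.83% − 3.67% = 8.16%
E(R_P) = R_f + β_P × MRP = 3.67% + 1.4128 × 8.16% = 15.20%

15.20%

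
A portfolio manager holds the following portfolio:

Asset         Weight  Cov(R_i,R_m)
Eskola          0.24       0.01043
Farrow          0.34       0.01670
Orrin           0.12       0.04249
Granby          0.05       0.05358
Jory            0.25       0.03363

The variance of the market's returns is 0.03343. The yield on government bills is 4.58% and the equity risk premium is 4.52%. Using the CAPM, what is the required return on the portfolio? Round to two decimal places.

7.87%

β_Eskola = 0.01043 / 0.03343 = 0.3120
β_Farrow = 0.01670 / 0.03343 = 0.4996
β_Orrin = 0.04249 / 0.03343 = 1.2710
β_Granby = 0.05358 / 0.03343 = 1.6028
β_Jory = 0.03363 / 0.03343 = 1.0060
β_P = Σ w_i β_i = 0.24×0.3120 + 0.34×0.4996 + 0.12×1.2710 + 0.05×1.6028 + 0.25×1.0060 = 0.7289
E(R_P) = R_f + β_P × MRP = 4.58% + 0.7289 × 4.52% = 7.87%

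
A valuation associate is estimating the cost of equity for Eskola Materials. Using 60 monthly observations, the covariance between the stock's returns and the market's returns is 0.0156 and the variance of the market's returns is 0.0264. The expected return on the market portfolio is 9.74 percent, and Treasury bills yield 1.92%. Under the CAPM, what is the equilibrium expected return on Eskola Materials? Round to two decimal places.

β = Cov(R_i, R_m) / Var(R_m) = 0.0156 / 0.0264 = 0.5909
MRP = 9.74% − 1.92% = 7.82%
E(R) = R_f + β × MRP = 1.92% + 0.5909 × 7.82% = 6.54%

6.54%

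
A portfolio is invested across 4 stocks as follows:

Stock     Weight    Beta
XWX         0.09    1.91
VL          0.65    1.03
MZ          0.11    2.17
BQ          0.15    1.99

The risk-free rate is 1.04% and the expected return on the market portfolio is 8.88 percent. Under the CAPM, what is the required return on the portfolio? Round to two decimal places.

β_P = Σ w_i β_i = 0.09×1.91 + 0.65×1.03 + 0.11×2.17 + 0.15×1.99 = 1.3786
MRP = 8.88% − 1.04% = 7.84%
E(R_P) = R_f + β_P × MRP = 1.04% + 1.3786 × 7.84% = 11.85%

11.85%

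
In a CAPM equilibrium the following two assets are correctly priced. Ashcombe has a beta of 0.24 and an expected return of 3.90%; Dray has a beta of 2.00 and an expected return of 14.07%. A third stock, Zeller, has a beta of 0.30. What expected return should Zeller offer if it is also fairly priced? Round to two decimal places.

4.25%

MRP (SML slope) = (14.07% − 3.90%) / (2.00 − 0.24) = 10.17% / 1.76 = 5.7784%
R_f (intercept) = 3.90% − 0.24 × 5.7784% = 2.5132%
E(R_Zeller) = R_f + β × MRP = 2.5132% + 0.30 × 5.7784% = 4.25%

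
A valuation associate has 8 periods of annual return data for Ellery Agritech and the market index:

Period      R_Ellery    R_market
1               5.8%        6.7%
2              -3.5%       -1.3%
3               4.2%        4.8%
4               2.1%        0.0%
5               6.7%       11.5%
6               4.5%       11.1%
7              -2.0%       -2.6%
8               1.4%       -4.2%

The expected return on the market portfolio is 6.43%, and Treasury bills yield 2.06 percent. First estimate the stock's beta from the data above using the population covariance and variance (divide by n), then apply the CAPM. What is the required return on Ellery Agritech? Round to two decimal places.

4.16%

Mean R_i = (5.8 − 3.5 + 4.2 + 2.1 + 6.7 + 4.5 − 2.0 + 1.4) / 8 = 2.4000%
Mean R_m = (6.7 − 1.3 + 4.8 + 0.0 + 11.5 + 11.1 − 2.6 − 4.2) / 8 = 3.2500%
Σ(R_i − R̄_i)(R_m − R̄_m) = 127.4900  ⇒  Cov = 127.4900 / 8 = 15.9363
Σ(R_m − R̄_m)² = 264.9800  ⇒  Var(R_m) = 264.9800 / 8 = 33.1225
β = Cov / Var(R_m) = 15.9363 / 33.1225 = 0.4811
MRP = 6.43% − 2.06% = 4.37%
E(R) = R_f + β × MRP = 2.06% + 0.4811 × 4.37% = 4.16%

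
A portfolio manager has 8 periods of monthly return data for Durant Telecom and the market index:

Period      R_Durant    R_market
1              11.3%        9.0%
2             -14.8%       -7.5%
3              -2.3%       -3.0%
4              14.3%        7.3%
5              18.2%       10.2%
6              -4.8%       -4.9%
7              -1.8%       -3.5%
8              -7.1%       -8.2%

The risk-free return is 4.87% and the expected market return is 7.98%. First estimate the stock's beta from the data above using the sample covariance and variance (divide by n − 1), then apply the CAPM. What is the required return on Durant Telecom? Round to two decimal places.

9.44%

Mean R_i = (11.3 − 14.8 − 2.3 + 14.3 + 18.2 − 4.8 − 1.8 − 7.1) / 8 = 1.6250%
Mean R_m = (9.0 − 7.5 − 3.0 + 7.3 + 10.2 − 4.9 − 3.5 − 8.2) / 8 = -0.0750%
Σ(R_i − R̄_i)(R_m − R̄_m) = 598.6450  ⇒  Cov = 598.6450 / 7 = 85.5207
Σ(R_m − R̄_m)² = 407.0350  ⇒  Var(R_m) = 407.0350 / 7 = 58.1479
β = Cov / Var(R_m) = 85.5207 / 58.1479 = 1.4707
MRP = 7.98% − 4.87% = 3.11%
E(R) = R_f + β × MRP = 4.87% + 1.4707 × 3.11% = 9.44%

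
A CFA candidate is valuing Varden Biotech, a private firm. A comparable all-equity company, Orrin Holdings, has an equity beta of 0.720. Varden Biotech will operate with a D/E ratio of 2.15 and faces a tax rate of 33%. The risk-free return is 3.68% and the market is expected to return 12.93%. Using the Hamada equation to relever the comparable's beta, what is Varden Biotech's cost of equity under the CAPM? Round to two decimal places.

β_L = β_U × [1 + (1 − t)(D/E)] = 0.720 × [1 + (1 − 0.33) × 2.15]
    = 0.720 × [1 + 0.67 × 2.15] = 0.720 × 2.4405 = 1.7572
MRP = 12.93% − 3.68% = 9.25%
E(R) = R_f + β_L × MRP = 3.68% + 1.7572 × 9.25% = 19.93%

19.93%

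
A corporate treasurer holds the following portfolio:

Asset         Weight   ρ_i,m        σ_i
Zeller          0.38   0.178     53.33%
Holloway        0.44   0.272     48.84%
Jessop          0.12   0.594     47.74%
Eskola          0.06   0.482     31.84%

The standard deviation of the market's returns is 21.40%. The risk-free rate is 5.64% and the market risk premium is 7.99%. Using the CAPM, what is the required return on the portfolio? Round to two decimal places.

10.78%

β_Zeller = 0.178 × 53.33% / 21.40% = 0.4436
β_Holloway = 0.272 × 48.84% / 21.40% = 0.6208
β_Jessop = 0.594 × 47.74% / 21.40% = 1.3251
β_Eskola = 0.482 × 31.84% / 21.40% = 0.7171
β_P = Σ w_i β_i = 0.38×0.4436 + 0.44×0.6208 + 0.12×1.3251 + 0.06×0.7171 = 0.6438
E(R_P) = R_f + β_P × MRP = 5.64% + 0.6438 × 7.99% = 10.78%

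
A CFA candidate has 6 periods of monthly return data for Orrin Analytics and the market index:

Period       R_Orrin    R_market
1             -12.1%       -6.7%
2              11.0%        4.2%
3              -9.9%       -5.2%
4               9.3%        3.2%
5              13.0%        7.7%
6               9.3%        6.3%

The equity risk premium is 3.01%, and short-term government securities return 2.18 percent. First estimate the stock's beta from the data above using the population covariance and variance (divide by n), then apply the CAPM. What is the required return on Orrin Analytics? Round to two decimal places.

Mean R_i = (-12.1 + 11.0 − 9.9 + 9.3 + 13.0 + 9.3) / 6 = 3.4333%
Mean R_m = (-6.7 + 4.2 − 5.2 + 3.2 + 7.7 + 6.3) / 6 = 1.5833%
Σ(R_i − R̄_i)(R_m − R̄_m) = 334.5833  ⇒  Cov = 334.5833 / 6 = 55.7639
Σ(R_m − R̄_m)² = 183.7483  ⇒  Var(R_m) = 183.7483 / 6 = 30.6247
β = Cov / Var(R_m) = 55.7639 / 30.6247 = 1.8209
E(R) = R_f + β × MRP = 2.18% + 1.8209 × 3.01% = 7.66%

7.66%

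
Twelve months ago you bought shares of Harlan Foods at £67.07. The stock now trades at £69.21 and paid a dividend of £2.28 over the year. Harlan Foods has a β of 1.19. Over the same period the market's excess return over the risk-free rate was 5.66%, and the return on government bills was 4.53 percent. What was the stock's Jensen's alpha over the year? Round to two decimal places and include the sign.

-4.68%

Realised HPR = (P1 + D1 − P0) / P0 = (69.21 + 2.28 − 67.07) / 67.07 = 4.42 / 67.07 = 6.5901%
CAPM required = R_f + β·MRP = 4.53% + 1.19 × 5.66% = 11.2654%
α = realised − required = 6.5901% − 11.2654% = -4.68%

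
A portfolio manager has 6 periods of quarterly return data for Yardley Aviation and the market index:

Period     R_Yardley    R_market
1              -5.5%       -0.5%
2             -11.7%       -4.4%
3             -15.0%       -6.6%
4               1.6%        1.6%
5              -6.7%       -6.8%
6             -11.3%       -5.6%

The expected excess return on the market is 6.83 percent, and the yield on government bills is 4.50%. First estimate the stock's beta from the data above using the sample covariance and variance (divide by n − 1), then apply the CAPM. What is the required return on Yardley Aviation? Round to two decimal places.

13.99%

Mean R_i = (-5.5 − 11.7 − 15.0 + 1.6 − 6.7 − 11.3) / 6 = -8.1000%
Mean R_m = (-0.5 − 4.4 − 6.6 + 1.6 − 6.8 − 5.6) / 6 = -3.7167%
Σ(R_i − R̄_i)(R_m − R̄_m) = 84.0000  ⇒  Cov = 84.0000 / 5 = 16.8000
Σ(R_m − R̄_m)² = 60.4483  ⇒  Var(R_m) = 60.4483 / 5 = 12.0897
β = Cov / Var(R_m) = 16.8000 / 12.0897 = 1.3896
E(R) = R_f + β × MRP = 4.50% + 1.3896 × 6.83% = 13.99%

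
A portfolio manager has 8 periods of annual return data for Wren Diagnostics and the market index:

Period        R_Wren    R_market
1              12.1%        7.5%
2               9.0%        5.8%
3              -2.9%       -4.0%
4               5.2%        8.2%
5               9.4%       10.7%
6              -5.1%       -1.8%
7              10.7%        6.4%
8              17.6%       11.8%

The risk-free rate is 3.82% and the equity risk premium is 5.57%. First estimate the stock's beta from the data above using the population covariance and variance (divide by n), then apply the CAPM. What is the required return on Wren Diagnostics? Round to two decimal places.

Mean R_i = (12.1 + 9.0 − 2.9 + 5.2 + 9.4 − 5.1 + 10.7 + 17.6) / 8 = 7.0000%
Mean R_m = (7.5 + 5.8 − 4.0 + 8.2 + 10.7 − 1.8 + 6.4 + 11.8) / 8 = 5.5750%
Σ(R_i − R̄_i)(R_m − R̄_m) = 270.9100  ⇒  Cov = 270.9100 / 8 = 33.8638
Σ(R_m − R̄_m)² = 222.4150  ⇒  Var(R_m) = 222.4150 / 8 = 27.8019
β = Cov / Var(R_m) = 33.8638 / 27.8019 = 1.2180
E(R) = R_f + β × MRP = 3.82% + 1.2180 × 5.57% = 10.60%

10.60%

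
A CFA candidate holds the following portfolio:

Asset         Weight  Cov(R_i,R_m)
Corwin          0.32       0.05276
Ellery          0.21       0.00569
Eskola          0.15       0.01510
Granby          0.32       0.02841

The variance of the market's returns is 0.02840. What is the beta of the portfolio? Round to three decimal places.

β_Corwin = 0.05276 / 0.02840 = 1.8577
β_Ellery = 0.00569 / 0.02840 = 0.2004
β_Eskola = 0.01510 / 0.02840 = 0.5317
β_Granby = 0.02841 / 0.02840 = 1.0004
β_P = Σ w_i β_i = 0.32×1.8577 + 0.21×0.2004 + 0.15×0.5317 + 0.32×1.0004 = 1.0364

1.036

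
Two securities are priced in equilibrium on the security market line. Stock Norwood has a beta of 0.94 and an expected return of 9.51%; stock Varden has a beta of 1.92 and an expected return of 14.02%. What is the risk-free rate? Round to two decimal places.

Both satisfy E(R) = R_f + β·MRP, so the slope of the SML is
MRP = (14.02% − 9.51%) / (1.92 − 0.94) = 4.51% / 0.98 = 4.6020%
R_f = E(R_Norwood) − β_Norwood·MRP = 9.51% − 0.94 × 4.6020% = 5.1841%

5.18%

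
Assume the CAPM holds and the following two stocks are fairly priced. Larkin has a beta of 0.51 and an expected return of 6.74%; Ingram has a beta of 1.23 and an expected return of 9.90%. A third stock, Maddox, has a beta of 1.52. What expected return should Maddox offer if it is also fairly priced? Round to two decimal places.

11.17%

MRP (SML slope) = (9.90% − 6.74%) / (1.23 − 0.51) = 3.16% / 0.72 = 4.3889%
R_f (intercept) = 6.74% − 0.51 × 4.3889% = 4.5017%
E(R_Maddox) = R_f + β × MRP = 4.5017% + 1.52 × 4.3889% = 11.17%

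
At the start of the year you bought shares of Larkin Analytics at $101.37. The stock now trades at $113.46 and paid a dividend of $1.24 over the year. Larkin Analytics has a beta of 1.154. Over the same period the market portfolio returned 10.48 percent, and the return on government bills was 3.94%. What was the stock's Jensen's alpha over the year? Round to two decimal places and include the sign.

Realised HPR = (P1 + D1 − P0) / P0 = (113.46 + 1.24 − 101.37) / 101.37 = 13.33 / 101.37 = 13.1498%
MRP = 10.48% − 3.94% = 6.54%
CAPM required = R_f + β·MRP = 3.94% + 1.154 × 6.54% = 11.48716%
α = realised − required = 13.1498% − 11.48716% = +1.66%

+1.66%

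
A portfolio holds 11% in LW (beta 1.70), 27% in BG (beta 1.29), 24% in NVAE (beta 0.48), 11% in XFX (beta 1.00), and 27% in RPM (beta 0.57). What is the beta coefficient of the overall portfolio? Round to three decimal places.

0.914

β_P = Σ w_i β_i = 0.11×1.70 + 0.27×1.29 + 0.24×0.48 + 0.11×1.00 + 0.27×0.57 = 0.9144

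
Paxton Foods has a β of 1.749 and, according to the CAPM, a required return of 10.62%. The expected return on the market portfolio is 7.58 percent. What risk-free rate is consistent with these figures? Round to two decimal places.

E(R) = R_f + β(E(R_m) − R_f) = R_f(1 − β) + β·E(R_m)
10.62% = R_f × (1 − 1.749) + 1.749 × 7.58%
10.62% = R_f × -0.749 + 13.25742%
R_f = (10.62% − 13.25742%) / -0.749 = 3.52%

3.52%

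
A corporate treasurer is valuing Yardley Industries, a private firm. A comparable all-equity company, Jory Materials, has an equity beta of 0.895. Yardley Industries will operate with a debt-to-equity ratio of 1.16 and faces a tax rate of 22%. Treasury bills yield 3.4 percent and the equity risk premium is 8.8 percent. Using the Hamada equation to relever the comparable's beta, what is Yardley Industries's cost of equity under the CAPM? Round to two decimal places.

β_L = β_U × [1 + (1 − t)(D/E)] = 0.895 × [1 + (1 − 0.22) × 1.16]
    = 0.895 × [1 + 0.78 × 1.16] = 0.895 × 1.9048 = 1.7048
E(R) = R_f + β_L × MRP = 3.4% + 1.7048 × 8.8% = 18.40%

18.40%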